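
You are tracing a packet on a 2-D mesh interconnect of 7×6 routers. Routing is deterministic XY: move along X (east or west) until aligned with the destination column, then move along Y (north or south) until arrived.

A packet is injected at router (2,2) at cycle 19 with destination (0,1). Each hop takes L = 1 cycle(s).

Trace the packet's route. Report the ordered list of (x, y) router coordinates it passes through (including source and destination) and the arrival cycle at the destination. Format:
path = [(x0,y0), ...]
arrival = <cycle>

hop 0: (2,2) @ cyc 19
hop 1: (1,2) @ cyc 20  [W]
hop 2: (0,2) @ cyc 21  [W]
hop 3: (0,1) @ cyc 22  [S]

path = [(2,2), (1,2), (0,2), (0,1)]
arrival = 22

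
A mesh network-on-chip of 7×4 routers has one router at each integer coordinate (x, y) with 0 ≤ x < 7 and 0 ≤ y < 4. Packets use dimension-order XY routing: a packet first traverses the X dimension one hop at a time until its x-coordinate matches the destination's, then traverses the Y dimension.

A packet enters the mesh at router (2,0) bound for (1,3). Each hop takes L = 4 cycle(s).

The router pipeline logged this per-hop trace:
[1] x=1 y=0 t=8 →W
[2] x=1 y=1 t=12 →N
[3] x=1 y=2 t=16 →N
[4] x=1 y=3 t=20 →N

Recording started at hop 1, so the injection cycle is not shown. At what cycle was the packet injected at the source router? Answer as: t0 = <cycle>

t0 = 4

Hop 1 reached at cycle 8; hop k is at t0 + k·L.
Subtract one hop: t0 = 8 − 4 = 4.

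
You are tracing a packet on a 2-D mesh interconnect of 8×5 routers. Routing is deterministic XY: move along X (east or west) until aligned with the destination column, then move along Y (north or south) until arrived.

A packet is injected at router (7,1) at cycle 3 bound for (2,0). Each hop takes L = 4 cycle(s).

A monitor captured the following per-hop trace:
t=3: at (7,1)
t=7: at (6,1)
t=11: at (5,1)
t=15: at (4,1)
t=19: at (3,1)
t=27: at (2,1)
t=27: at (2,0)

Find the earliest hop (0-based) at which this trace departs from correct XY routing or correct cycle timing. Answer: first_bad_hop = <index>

first_bad_hop = 5

hop 1: step (-1,+0), +4 cyc — ok
hop 2: step (-1,+0), +4 cyc — ok
hop 3: step (-1,+0), +4 cyc — ok
hop 4: step (-1,+0), +4 cyc — ok
hop 5: step (-1,+0), +8 cyc — BAD: Δcyc=8≠L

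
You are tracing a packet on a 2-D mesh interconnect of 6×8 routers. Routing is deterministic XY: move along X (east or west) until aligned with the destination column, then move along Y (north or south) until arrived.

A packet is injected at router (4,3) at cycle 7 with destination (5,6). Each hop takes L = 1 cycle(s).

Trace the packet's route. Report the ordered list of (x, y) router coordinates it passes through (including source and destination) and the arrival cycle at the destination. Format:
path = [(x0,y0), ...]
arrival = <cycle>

hop 0: (4,3) @ cyc 7
hop 1: (5,3) @ cyc 8  [E]
hop 2: (5,4) @ cyc 9  [N]
hop 3: (5,5) @ cyc 10  [N]
hop 4: (5,6) @ cyc 11  [N]

path = [(4,3), (5,3), (5,4), (5,5), (5,6)]
arrival = 11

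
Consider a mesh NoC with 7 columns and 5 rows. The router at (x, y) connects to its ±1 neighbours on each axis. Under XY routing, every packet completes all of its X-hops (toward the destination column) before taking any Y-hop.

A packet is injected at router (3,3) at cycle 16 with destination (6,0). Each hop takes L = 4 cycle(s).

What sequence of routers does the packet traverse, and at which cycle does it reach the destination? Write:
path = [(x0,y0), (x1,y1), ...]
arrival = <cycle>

path = [(3,3), (4,3), (5,3), (6,3), (6,2), (6,1), (6,0)]
arrival = 40

#0 — 3,3 | c16
#1 — 4,3 | c20 | E
#2 — 5,3 | c24 | E
#3 — 6,3 | c28 | E
#4 — 6,2 | c32 | S
#5 — 6,1 | c36 | S
#6 — 6,0 | c40 | S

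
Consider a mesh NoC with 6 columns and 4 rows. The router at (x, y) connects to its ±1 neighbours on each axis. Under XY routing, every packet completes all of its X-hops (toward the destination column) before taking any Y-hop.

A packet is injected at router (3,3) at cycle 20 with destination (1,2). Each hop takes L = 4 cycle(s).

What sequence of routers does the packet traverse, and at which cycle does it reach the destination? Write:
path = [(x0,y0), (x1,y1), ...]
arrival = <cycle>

path = [(3,3), (2,3), (1,3), (1,2)]
arrival = 32

[0] x=3 y=3 t=20
[1] x=2 y=3 t=24 →W
[2] x=1 y=3 t=28 →W
[3] x=1 y=2 t=32 →S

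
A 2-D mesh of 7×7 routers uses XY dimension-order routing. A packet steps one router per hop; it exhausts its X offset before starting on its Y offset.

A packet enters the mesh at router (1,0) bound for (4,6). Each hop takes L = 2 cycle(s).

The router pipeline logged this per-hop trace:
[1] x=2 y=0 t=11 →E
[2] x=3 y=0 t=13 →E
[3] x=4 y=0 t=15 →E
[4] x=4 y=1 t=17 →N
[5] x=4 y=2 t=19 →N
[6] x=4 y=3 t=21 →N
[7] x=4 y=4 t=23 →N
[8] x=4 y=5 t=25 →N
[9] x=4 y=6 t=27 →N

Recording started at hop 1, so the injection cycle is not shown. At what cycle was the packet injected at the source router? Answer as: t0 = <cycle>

At hop 1 the cycle is 11; in general cyc_k = t0 + kL.
t0 = cyc[1] − L = 11 − 2 = 9.

t0 = 9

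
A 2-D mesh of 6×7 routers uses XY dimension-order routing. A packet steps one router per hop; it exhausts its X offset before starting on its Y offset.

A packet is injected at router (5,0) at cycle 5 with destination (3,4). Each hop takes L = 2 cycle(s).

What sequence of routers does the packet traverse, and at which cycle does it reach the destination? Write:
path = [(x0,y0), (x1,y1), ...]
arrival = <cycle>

[0] x=5 y=0 t=5
[1] x=4 y=0 t=7 →W
[2] x=3 y=0 t=9 →W
[3] x=3 y=1 t=11 →N
[4] x=3 y=2 t=13 →N
[5] x=3 y=3 t=15 →N
[6] x=3 y=4 t=17 →N

path = [(5,0), (4,0), (3,0), (3,1), (3,2), (3,3), (3,4)]
arrival = 17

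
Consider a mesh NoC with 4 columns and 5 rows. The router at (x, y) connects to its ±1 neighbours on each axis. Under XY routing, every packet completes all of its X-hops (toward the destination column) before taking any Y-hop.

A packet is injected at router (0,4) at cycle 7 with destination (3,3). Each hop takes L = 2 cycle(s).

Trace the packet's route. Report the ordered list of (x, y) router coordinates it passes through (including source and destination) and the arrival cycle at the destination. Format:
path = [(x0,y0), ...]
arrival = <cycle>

path = [(0,4), (1,4), (2,4), (3,4), (3,3)]
arrival = 15

#0 — 0,4 | c7
#1 — 1,4 | c9 | E
#2 — 2,4 | c11 | E
#3 — 3,4 | c13 | E
#4 — 3,3 | c15 | S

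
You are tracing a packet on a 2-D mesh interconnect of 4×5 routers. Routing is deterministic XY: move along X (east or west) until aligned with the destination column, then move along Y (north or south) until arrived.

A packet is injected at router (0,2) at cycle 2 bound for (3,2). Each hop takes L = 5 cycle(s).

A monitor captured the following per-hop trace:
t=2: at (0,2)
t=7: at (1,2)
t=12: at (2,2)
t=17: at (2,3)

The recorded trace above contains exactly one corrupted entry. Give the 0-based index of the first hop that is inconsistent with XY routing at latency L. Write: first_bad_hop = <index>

first_bad_hop = 3

hop 1: step (+1,+0), +5 cyc — ok
hop 2: step (+1,+0), +5 cyc — ok
hop 3: step (+0,+1), +5 cyc — BAD: Y-move but x=2≠3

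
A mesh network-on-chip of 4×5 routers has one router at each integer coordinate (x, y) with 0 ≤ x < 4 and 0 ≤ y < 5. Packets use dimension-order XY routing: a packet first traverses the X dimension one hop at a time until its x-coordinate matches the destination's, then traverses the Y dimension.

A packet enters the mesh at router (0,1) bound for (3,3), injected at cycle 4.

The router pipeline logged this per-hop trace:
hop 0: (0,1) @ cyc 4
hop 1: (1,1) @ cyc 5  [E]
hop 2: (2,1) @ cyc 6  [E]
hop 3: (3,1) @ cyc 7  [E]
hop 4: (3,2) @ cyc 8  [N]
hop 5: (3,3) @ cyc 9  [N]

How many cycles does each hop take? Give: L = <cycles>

Between hops 0 and 1 the cycle counter advances 5 − 4 = 1.
One hop costs L cycles, so L = 1.

L = 1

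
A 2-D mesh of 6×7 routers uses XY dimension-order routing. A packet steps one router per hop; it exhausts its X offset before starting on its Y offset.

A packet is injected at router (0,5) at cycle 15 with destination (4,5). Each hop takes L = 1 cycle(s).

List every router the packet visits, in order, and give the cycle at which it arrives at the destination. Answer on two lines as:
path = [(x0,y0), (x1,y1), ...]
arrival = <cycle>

[0] x=0 y=5 t=15
[1] x=1 y=5 t=16 →E
[2] x=2 y=5 t=17 →E
[3] x=3 y=5 t=18 →E
[4] x=4 y=5 t=19 →E

path = [(0,5), (1,5), (2,5), (3,5), (4,5)]
arrival = 19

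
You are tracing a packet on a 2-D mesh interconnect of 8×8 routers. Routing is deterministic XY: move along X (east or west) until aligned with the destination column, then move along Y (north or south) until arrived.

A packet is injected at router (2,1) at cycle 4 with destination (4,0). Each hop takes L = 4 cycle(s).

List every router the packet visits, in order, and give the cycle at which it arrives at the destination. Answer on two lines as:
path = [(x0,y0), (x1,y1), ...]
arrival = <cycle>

path = [(2,1), (3,1), (4,1), (4,0)]
arrival = 16

t=4: at (2,1)
t=8: at (3,1) after E
t=12: at (4,1) after E
t=16: at (4,0) after S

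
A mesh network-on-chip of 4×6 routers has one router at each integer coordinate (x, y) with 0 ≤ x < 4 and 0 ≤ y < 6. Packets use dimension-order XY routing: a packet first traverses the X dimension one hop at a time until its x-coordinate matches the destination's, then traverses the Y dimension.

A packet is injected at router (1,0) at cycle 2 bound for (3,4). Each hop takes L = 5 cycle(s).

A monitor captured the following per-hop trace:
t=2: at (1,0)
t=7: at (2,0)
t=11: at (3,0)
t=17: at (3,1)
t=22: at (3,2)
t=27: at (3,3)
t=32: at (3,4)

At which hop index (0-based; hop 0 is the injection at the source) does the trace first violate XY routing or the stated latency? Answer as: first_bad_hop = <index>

hop 1: step (+1,+0), +5 cyc — ok
hop 2: step (+1,+0), +4 cyc — BAD: Δcyc=4≠L

first_bad_hop = 2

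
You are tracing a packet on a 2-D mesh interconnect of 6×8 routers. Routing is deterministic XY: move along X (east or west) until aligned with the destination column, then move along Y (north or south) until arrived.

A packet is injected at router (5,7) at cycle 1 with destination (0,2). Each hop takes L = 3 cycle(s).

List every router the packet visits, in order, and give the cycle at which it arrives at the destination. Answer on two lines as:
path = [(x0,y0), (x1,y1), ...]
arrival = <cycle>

path = [(5,7), (4,7), (3,7), (2,7), (1,7), (0,7), (0,6), (0,5), (0,4), (0,3), (0,2)]
arrival = 31

t=1: at (5,7)
t=4: at (4,7) after W
t=7: at (3,7) after W
t=10: at (2,7) after W
t=13: at (1,7) after W
t=16: at (0,7) after W
t=19: at (0,6) after S
t=22: at (0,5) after S
t=25: at (0,4) after S
t=28: at (0,3) after S
t=31: at (0,2) after S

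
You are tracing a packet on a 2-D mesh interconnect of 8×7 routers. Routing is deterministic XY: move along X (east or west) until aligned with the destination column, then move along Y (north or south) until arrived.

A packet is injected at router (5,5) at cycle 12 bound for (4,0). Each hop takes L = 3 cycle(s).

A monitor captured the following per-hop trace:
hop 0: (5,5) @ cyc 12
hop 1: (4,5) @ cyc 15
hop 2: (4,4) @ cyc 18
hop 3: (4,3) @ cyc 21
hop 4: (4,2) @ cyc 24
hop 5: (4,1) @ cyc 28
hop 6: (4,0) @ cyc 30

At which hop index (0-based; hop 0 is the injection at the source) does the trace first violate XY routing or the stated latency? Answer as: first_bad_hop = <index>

[1] (-1,+0) / 3c ⇒ ok
[2] (+0,-1) / 3c ⇒ ok
[3] (+0,-1) / 3c ⇒ ok
[4] (+0,-1) / 3c ⇒ ok
[5] (+0,-1) / 4c ⇒ BAD: Δcyc=4≠L

first_bad_hop = 5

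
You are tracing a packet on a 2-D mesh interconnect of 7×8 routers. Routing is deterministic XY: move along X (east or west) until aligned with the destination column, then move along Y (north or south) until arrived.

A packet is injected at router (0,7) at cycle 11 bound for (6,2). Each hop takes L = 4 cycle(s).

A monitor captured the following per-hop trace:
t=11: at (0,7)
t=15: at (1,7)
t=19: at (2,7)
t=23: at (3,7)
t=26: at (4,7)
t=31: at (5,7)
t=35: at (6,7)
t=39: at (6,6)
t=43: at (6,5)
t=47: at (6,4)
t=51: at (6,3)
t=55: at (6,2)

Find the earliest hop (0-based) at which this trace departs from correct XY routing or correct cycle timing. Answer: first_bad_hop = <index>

first_bad_hop = 4

  1: Δx=+1 Δy=+0 Δt=4 [ok]
  2: Δx=+1 Δy=+0 Δt=4 [ok]
  3: Δx=+1 Δy=+0 Δt=4 [ok]
  4: Δx=+1 Δy=+0 Δt=3 [BAD: Δcyc=3≠L]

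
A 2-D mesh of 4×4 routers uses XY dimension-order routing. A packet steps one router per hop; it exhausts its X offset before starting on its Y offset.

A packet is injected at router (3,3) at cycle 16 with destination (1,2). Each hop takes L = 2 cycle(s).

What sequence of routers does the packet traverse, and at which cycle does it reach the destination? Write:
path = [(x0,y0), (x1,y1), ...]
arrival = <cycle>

hop 0: (3,3) @ cyc 16
hop 1: (2,3) @ cyc 18  [W]
hop 2: (1,3) @ cyc 20  [W]
hop 3: (1,2) @ cyc 22  [S]

path = [(3,3), (2,3), (1,3), (1,2)]
arrival = 22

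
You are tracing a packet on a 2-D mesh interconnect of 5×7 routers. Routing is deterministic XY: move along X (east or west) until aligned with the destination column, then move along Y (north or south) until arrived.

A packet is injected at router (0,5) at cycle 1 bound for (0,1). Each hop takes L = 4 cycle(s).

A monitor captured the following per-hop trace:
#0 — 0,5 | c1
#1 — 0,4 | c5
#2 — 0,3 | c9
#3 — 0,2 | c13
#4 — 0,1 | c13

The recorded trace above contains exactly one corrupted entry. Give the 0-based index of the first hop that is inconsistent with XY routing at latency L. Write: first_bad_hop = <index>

first_bad_hop = 4

check 1→ d=(0,-1) cyc+4: ok
check 2→ d=(0,-1) cyc+4: ok
check 3→ d=(0,-1) cyc+4: ok
check 4→ d=(0,-1) cyc+0: BAD: Δcyc=0≠L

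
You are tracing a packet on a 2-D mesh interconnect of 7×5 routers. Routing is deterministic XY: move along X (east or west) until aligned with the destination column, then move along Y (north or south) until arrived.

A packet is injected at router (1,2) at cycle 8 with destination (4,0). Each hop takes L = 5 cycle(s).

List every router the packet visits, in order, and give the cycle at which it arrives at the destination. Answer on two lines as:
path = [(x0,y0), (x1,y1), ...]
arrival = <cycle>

src (1,2)  cyc=8
E→(2,2)  cyc=13
E→(3,2)  cyc=18
E→(4,2)  cyc=23
S→(4,1)  cyc=28
S→(4,0)  cyc=33

path = [(1,2), (2,2), (3,2), (4,2), (4,1), (4,0)]
arrival = 33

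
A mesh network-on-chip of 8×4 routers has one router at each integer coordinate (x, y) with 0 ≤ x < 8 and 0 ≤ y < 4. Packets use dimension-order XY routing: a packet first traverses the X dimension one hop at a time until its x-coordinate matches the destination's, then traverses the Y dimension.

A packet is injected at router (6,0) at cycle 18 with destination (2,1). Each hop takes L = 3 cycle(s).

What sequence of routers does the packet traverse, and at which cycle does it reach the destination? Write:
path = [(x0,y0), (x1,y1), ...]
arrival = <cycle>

[0] x=6 y=0 t=18
[1] x=5 y=0 t=21 →W
[2] x=4 y=0 t=24 →W
[3] x=3 y=0 t=27 →W
[4] x=2 y=0 t=30 →W
[5] x=2 y=1 t=33 →N

path = [(6,0), (5,0), (4,0), (3,0), (2,0), (2,1)]
arrival = 33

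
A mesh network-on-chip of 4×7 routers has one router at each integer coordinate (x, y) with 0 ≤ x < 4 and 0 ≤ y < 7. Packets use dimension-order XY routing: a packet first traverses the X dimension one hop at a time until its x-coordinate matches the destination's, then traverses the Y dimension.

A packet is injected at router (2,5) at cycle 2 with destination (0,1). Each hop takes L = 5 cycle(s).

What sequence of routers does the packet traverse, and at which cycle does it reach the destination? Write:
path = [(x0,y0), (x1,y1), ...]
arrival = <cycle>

hop 0: (2,5) @ cyc 2
hop 1: (1,5) @ cyc 7  [W]
hop 2: (0,5) @ cyc 12  [W]
hop 3: (0,4) @ cyc 17  [S]
hop 4: (0,3) @ cyc 22  [S]
hop 5: (0,2) @ cyc 27  [S]
hop 6: (0,1) @ cyc 32  [S]

path = [(2,5), (1,5), (0,5), (0,4), (0,3), (0,2), (0,1)]
arrival = 32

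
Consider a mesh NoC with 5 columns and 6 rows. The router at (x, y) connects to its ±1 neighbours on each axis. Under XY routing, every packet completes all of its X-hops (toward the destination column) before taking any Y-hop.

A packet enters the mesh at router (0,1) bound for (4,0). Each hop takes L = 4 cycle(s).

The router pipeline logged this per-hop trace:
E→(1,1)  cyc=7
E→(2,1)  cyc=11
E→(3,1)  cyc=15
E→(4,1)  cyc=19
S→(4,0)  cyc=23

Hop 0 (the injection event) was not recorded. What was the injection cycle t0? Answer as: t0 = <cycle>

t0 = 3

Hop 1 reached at cycle 7; hop k is at t0 + k·L.
t0 = cyc[1] − L = 7 − 4 = 3.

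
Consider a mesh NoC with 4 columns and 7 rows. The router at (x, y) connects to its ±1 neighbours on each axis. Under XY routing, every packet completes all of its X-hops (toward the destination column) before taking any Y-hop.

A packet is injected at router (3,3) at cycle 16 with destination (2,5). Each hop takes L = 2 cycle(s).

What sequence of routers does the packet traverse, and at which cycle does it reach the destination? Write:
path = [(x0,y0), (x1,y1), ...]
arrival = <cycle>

path = [(3,3), (2,3), (2,4), (2,5)]
arrival = 22

  0. router=(3,3) cycle=16 (inject)
  1. router=(2,3) cycle=18 dir=W
  2. router=(2,4) cycle=20 dir=N
  3. router=(2,5) cycle=22 dir=N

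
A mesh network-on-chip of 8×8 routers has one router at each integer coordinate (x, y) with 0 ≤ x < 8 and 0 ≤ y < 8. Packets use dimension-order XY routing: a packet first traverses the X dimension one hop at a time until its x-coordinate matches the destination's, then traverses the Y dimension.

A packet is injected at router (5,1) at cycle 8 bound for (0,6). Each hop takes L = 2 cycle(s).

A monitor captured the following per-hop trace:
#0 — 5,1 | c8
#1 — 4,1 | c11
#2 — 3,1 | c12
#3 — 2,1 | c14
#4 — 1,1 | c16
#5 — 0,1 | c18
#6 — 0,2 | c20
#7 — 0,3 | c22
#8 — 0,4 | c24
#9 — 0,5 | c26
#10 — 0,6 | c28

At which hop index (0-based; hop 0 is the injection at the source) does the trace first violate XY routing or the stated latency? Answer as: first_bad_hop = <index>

first_bad_hop = 1

check 1→ d=(-1,0) cyc+3: BAD: Δcyc=3≠L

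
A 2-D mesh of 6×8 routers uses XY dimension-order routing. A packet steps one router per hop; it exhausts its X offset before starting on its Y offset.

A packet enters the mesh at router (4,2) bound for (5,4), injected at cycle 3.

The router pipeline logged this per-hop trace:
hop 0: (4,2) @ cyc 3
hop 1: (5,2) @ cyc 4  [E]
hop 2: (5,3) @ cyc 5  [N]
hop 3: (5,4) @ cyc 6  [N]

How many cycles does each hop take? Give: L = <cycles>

Δcyc across hop 0→1: 4 − 3 = 1.
Each hop adds L, hence L = 1.

L = 1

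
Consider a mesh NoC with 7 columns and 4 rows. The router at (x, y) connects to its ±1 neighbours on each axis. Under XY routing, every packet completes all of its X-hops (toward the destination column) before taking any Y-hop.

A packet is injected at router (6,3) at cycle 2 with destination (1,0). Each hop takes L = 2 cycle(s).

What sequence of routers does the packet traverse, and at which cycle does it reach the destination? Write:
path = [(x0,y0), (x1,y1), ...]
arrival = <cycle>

hop 0: (6,3) @ cyc 2
hop 1: (5,3) @ cyc 4  [W]
hop 2: (4,3) @ cyc 6  [W]
hop 3: (3,3) @ cyc 8  [W]
hop 4: (2,3) @ cyc 10  [W]
hop 5: (1,3) @ cyc 12  [W]
hop 6: (1,2) @ cyc 14  [S]
hop 7: (1,1) @ cyc 16  [S]
hop 8: (1,0) @ cyc 18  [S]

path = [(6,3), (5,3), (4,3), (3,3), (2,3), (1,3), (1,2), (1,1), (1,0)]
arrival = 18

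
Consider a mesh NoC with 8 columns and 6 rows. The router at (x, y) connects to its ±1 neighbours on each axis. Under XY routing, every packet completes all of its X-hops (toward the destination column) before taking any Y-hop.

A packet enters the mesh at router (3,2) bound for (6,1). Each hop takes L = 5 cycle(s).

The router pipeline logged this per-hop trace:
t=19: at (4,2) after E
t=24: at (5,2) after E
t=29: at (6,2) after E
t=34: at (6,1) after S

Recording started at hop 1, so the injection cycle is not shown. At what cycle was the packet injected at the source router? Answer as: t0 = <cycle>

t0 = 14

cyc[1] = 19 and cyc[k] = t0 + k·L for every k.
Subtract one hop: t0 = 19 − 5 = 14.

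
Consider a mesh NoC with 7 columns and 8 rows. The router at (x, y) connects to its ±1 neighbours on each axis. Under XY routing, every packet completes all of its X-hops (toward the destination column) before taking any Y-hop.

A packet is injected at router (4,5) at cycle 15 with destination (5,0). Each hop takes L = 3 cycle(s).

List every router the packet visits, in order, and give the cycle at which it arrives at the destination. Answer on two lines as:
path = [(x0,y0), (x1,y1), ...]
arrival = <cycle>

  0. router=(4,5) cycle=15 (inject)
  1. router=(5,5) cycle=18 dir=E
  2. router=(5,4) cycle=21 dir=S
  3. router=(5,3) cycle=24 dir=S
  4. router=(5,2) cycle=27 dir=S
  5. router=(5,1) cycle=30 dir=S
  6. router=(5,0) cycle=33 dir=S

path = [(4,5), (5,5), (5,4), (5,3), (5,2), (5,1), (5,0)]
arrival = 33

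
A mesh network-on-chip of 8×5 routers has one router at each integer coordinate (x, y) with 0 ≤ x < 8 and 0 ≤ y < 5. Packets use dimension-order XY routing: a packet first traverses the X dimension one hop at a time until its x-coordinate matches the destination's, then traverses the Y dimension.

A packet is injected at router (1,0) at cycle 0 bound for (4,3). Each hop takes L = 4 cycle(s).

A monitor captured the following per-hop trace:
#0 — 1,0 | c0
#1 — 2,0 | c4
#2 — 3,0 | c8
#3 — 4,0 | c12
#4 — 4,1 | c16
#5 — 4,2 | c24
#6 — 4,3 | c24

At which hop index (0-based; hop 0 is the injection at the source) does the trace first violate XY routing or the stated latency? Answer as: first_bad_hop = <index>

first_bad_hop = 5

hop 1: step (+1,+0), +4 cyc — ok
hop 2: step (+1,+0), +4 cyc — ok
hop 3: step (+1,+0), +4 cyc — ok
hop 4: step (+0,+1), +4 cyc — ok
hop 5: step (+0,+1), +8 cyc — BAD: Δcyc=8≠L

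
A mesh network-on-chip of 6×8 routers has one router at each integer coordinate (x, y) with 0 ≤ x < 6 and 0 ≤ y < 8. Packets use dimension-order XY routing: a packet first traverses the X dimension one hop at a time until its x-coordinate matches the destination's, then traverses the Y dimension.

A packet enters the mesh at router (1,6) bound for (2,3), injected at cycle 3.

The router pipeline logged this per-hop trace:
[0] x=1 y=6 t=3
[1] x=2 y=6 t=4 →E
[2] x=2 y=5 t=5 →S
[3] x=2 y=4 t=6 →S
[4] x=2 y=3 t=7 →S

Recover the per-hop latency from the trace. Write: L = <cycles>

Δcyc across hop 0→1: 4 − 3 = 1.
Per-hop latency L = Δcyc = 1.

L = 1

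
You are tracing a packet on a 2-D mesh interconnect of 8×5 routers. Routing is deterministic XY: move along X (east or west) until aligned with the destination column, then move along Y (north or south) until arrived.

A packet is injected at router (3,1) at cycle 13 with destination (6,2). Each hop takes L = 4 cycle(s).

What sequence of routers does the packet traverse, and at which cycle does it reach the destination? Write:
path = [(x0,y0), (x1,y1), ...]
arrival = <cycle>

path = [(3,1), (4,1), (5,1), (6,1), (6,2)]
arrival = 29

t=13: at (3,1)
t=17: at (4,1) after E
t=21: at (5,1) after E
t=25: at (6,1) after E
t=29: at (6,2) after N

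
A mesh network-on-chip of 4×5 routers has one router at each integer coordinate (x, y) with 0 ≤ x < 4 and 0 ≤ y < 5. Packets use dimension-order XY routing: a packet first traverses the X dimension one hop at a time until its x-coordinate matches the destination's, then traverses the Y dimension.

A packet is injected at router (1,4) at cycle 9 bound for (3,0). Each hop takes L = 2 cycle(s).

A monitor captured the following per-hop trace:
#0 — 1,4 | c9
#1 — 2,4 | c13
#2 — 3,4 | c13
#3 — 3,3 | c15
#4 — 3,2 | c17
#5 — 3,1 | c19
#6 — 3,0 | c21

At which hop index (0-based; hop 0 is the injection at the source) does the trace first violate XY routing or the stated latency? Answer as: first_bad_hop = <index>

  1: Δx=+1 Δy=+0 Δt=4 [BAD: Δcyc=4≠L]

first_bad_hop = 1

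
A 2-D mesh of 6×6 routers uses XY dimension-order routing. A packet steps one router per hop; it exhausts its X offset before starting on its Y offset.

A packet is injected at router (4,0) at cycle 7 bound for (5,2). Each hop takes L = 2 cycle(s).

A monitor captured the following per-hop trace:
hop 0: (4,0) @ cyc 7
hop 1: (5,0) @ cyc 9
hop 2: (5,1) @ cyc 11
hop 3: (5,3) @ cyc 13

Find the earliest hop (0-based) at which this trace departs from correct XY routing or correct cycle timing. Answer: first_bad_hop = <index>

check 1→ d=(1,0) cyc+2: ok
check 2→ d=(0,1) cyc+2: ok
check 3→ d=(0,2) cyc+2: BAD: non-unit step

first_bad_hop = 3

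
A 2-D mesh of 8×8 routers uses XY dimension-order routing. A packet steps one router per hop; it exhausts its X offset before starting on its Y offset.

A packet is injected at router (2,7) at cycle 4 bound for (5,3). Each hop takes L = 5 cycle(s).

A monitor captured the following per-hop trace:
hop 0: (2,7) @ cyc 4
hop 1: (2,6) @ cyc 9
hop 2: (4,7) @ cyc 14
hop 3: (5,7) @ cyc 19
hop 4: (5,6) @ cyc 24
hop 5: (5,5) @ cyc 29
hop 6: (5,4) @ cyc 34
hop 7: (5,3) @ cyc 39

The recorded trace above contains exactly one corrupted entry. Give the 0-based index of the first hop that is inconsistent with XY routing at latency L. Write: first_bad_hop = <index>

first_bad_hop = 1

hop 1: step (+0,-1), +5 cyc — BAD: Y-move but x=2≠5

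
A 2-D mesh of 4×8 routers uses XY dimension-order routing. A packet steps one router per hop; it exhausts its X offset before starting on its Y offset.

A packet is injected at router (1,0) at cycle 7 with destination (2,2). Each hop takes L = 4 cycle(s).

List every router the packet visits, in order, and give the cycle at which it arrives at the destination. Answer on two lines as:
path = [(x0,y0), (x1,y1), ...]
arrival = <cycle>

path = [(1,0), (2,0), (2,1), (2,2)]
arrival = 19

  0. router=(1,0) cycle=7 (inject)
  1. router=(2,0) cycle=11 dir=E
  2. router=(2,1) cycle=15 dir=N
  3. router=(2,2) cycle=19 dir=N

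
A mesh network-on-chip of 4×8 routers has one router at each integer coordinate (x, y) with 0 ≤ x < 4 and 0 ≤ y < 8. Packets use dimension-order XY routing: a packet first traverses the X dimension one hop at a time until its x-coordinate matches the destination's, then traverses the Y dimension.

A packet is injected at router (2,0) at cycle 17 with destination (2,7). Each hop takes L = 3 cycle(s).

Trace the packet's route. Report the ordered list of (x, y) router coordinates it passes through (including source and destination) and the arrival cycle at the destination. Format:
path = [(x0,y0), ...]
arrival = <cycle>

src (2,0)  cyc=17
N→(2,1)  cyc=20
N→(2,2)  cyc=23
N→(2,3)  cyc=26
N→(2,4)  cyc=29
N→(2,5)  cyc=32
N→(2,6)  cyc=35
N→(2,7)  cyc=38

path = [(2,0), (2,1), (2,2), (2,3), (2,4), (2,5), (2,6), (2,7)]
arrival = 38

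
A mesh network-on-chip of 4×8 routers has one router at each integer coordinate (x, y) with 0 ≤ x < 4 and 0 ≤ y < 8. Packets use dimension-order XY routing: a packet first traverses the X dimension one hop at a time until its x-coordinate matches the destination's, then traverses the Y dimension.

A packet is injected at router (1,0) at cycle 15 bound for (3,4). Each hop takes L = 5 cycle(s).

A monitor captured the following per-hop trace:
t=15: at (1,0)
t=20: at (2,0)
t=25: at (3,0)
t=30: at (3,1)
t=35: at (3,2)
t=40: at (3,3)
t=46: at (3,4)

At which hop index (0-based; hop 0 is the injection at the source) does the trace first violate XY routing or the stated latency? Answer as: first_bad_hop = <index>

first_bad_hop = 6

  1: Δx=+1 Δy=+0 Δt=5 [ok]
  2: Δx=+1 Δy=+0 Δt=5 [ok]
  3: Δx=+0 Δy=+1 Δt=5 [ok]
  4: Δx=+0 Δy=+1 Δt=5 [ok]
  5: Δx=+0 Δy=+1 Δt=5 [ok]
  6: Δx=+0 Δy=+1 Δt=6 [BAD: Δcyc=6≠L]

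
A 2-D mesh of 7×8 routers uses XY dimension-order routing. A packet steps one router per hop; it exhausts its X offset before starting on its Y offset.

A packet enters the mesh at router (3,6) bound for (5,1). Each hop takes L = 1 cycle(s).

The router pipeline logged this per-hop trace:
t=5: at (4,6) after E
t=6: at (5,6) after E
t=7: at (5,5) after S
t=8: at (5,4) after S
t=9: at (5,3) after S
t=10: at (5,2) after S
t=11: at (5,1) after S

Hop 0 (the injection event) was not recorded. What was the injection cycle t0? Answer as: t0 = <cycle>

The first recorded entry is hop 1 at cycle 5.
t0 = cyc[1] − L = 5 − 1 = 4.

t0 = 4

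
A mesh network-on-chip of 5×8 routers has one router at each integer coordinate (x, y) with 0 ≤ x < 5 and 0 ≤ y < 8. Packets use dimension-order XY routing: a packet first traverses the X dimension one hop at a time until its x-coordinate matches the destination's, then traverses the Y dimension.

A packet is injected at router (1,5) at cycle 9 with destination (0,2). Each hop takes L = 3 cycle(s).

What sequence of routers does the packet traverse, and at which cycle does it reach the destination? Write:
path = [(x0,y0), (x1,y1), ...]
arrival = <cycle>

path = [(1,5), (0,5), (0,4), (0,3), (0,2)]
arrival = 21

#0 — 1,5 | c9
#1 — 0,5 | c12 | W
#2 — 0,4 | c15 | S
#3 — 0,3 | c18 | S
#4 — 0,2 | c21 | S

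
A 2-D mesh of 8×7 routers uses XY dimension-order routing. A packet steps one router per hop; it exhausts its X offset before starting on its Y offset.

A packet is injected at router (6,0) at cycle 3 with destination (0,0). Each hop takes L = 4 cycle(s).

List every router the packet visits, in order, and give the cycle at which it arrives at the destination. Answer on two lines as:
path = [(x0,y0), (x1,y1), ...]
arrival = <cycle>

t=3: at (6,0)
t=7: at (5,0) after W
t=11: at (4,0) after W
t=15: at (3,0) after W
t=19: at (2,0) after W
t=23: at (1,0) after W
t=27: at (0,0) after W

path = [(6,0), (5,0), (4,0), (3,0), (2,0), (1,0), (0,0)]
arrival = 27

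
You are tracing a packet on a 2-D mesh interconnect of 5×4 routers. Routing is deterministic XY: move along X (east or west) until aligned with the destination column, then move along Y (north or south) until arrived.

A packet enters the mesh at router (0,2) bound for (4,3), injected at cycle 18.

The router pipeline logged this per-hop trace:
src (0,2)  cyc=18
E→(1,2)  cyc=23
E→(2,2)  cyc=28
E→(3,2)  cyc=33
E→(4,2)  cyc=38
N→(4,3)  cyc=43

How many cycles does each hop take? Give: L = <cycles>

L = 5

Between hops 0 and 1 the cycle counter advances 23 − 18 = 5.
That increment is L by definition: L = 5.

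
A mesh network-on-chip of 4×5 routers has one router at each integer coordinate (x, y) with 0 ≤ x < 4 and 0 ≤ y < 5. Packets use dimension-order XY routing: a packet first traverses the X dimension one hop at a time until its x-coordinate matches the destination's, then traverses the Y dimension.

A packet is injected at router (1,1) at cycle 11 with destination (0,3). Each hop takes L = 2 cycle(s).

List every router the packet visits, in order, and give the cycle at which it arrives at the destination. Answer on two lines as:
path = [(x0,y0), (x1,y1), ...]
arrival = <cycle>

path = [(1,1), (0,1), (0,2), (0,3)]
arrival = 17

#0 — 1,1 | c11
#1 — 0,1 | c13 | W
#2 — 0,2 | c15 | N
#3 — 0,3 | c17 | N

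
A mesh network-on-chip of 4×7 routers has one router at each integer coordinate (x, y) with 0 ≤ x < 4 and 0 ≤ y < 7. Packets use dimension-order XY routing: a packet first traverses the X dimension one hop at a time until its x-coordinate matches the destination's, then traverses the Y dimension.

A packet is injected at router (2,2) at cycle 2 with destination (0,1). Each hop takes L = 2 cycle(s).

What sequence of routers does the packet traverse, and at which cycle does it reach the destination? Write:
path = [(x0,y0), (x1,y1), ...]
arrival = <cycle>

path = [(2,2), (1,2), (0,2), (0,1)]
arrival = 8

#0 — 2,2 | c2
#1 — 1,2 | c4 | W
#2 — 0,2 | c6 | W
#3 — 0,1 | c8 | S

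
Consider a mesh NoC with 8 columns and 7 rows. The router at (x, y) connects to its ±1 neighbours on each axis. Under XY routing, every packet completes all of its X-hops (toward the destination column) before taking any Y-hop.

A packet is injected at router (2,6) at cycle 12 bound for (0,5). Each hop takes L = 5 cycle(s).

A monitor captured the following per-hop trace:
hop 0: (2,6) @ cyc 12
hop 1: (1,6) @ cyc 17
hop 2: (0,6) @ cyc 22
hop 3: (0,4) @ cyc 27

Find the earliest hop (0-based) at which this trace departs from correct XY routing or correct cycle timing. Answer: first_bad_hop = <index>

check 1→ d=(-1,0) cyc+5: ok
check 2→ d=(-1,0) cyc+5: ok
check 3→ d=(0,-2) cyc+5: BAD: non-unit step

first_bad_hop = 3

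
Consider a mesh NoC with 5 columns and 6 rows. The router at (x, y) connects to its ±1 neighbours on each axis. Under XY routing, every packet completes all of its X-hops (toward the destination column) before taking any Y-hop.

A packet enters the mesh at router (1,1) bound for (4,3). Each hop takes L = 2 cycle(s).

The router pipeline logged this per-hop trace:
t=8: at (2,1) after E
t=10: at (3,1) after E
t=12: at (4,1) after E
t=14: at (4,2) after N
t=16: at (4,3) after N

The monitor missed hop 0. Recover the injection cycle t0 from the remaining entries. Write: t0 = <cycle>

Hop 1 reached at cycle 8; hop k is at t0 + k·L.
Subtract one hop: t0 = 8 − 2 = 6.

t0 = 6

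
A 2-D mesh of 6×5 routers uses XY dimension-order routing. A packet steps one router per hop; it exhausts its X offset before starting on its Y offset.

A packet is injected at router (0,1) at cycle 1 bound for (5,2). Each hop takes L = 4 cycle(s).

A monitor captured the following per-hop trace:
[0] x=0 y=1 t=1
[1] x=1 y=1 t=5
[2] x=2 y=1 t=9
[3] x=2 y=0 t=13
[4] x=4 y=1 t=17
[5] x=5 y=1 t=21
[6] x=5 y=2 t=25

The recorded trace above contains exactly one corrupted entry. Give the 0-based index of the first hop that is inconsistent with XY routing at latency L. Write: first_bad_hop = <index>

check 1→ d=(1,0) cyc+4: ok
check 2→ d=(1,0) cyc+4: ok
check 3→ d=(0,-1) cyc+4: BAD: Y-move but x=2≠5

first_bad_hop = 3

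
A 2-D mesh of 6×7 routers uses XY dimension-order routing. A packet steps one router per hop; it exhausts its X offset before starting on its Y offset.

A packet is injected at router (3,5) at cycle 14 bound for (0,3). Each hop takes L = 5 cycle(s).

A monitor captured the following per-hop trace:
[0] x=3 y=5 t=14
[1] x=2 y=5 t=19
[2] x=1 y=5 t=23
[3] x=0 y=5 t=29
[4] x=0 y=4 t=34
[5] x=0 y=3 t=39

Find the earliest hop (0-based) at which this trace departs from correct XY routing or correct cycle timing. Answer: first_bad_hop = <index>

[1] (-1,+0) / 5c ⇒ ok
[2] (-1,+0) / 4c ⇒ BAD: Δcyc=4≠L

first_bad_hop = 2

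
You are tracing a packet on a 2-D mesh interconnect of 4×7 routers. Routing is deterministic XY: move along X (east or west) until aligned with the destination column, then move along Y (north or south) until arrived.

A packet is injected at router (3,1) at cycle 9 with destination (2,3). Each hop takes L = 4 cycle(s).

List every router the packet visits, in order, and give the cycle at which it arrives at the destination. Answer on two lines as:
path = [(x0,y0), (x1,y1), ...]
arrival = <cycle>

path = [(3,1), (2,1), (2,2), (2,3)]
arrival = 21

  0. router=(3,1) cycle=9 (inject)
  1. router=(2,1) cycle=13 dir=W
  2. router=(2,2) cycle=17 dir=N
  3. router=(2,3) cycle=21 dir=N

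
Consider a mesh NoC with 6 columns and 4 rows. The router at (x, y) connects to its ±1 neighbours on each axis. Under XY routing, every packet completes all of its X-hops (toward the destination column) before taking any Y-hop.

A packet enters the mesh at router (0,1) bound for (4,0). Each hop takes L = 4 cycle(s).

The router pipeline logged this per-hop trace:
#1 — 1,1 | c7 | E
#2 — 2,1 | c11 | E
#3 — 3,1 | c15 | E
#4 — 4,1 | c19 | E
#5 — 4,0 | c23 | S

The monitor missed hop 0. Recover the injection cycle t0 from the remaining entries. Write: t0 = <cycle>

At hop 1 the cycle is 7; in general cyc_k = t0 + kL.
t0 = cyc[1] − L = 7 − 4 = 3.

t0 = 3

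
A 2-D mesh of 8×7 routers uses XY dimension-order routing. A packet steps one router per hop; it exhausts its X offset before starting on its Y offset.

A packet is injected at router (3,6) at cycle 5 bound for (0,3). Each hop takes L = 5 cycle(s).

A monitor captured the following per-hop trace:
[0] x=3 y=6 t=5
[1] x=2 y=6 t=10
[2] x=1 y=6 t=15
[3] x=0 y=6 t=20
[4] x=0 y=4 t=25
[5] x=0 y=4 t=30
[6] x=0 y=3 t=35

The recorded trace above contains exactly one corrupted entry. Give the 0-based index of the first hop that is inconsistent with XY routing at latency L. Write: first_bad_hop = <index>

first_bad_hop = 4

  1: Δx=-1 Δy=+0 Δt=5 [ok]
  2: Δx=-1 Δy=+0 Δt=5 [ok]
  3: Δx=-1 Δy=+0 Δt=5 [ok]
  4: Δx=+0 Δy=-2 Δt=5 [BAD: non-unit step]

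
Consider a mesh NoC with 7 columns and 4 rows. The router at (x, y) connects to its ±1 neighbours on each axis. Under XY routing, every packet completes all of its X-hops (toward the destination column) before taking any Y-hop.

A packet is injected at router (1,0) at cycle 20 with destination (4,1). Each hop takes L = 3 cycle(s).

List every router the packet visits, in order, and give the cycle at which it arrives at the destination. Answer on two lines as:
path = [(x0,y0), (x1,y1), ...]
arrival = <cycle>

hop 0: (1,0) @ cyc 20
hop 1: (2,0) @ cyc 23  [E]
hop 2: (3,0) @ cyc 26  [E]
hop 3: (4,0) @ cyc 29  [E]
hop 4: (4,1) @ cyc 32  [N]

path = [(1,0), (2,0), (3,0), (4,0), (4,1)]
arrival = 32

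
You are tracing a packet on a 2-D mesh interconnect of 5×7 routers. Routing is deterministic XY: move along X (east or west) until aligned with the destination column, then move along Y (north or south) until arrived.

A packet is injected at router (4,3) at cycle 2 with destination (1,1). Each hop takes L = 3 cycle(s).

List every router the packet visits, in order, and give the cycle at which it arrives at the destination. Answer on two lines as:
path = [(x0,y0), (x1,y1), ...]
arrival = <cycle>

#0 — 4,3 | c2
#1 — 3,3 | c5 | W
#2 — 2,3 | c8 | W
#3 — 1,3 | c11 | W
#4 — 1,2 | c14 | S
#5 — 1,1 | c17 | S

path = [(4,3), (3,3), (2,3), (1,3), (1,2), (1,1)]
arrival = 17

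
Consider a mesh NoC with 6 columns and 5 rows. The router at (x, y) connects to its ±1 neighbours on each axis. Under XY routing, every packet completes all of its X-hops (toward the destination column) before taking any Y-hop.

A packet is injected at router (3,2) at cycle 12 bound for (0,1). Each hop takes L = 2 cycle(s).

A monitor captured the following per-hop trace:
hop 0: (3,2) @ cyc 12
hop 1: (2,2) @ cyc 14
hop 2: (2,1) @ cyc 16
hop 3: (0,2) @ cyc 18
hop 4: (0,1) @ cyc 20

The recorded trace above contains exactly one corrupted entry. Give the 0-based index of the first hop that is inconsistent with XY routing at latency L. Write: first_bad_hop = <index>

[1] (-1,+0) / 2c ⇒ ok
[2] (+0,-1) / 2c ⇒ BAD: Y-move but x=2≠0

first_bad_hop = 2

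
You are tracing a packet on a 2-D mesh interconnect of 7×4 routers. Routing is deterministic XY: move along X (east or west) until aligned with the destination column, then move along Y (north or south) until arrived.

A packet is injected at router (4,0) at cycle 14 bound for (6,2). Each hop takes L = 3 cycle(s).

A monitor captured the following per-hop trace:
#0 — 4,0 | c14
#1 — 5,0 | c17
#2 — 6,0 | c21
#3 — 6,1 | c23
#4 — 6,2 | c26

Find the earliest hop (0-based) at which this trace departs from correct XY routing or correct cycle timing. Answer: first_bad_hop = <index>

hop 1: step (+1,+0), +3 cyc — ok
hop 2: step (+1,+0), +4 cyc — BAD: Δcyc=4≠L

first_bad_hop = 2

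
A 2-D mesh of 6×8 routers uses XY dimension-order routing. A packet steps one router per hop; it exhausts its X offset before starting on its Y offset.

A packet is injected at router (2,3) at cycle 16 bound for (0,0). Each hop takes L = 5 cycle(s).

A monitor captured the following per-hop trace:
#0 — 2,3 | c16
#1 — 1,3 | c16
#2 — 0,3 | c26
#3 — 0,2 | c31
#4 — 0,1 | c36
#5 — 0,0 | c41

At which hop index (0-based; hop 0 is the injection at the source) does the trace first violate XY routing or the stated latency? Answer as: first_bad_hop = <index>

first_bad_hop = 1

[1] (-1,+0) / 0c ⇒ BAD: Δcyc=0≠L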